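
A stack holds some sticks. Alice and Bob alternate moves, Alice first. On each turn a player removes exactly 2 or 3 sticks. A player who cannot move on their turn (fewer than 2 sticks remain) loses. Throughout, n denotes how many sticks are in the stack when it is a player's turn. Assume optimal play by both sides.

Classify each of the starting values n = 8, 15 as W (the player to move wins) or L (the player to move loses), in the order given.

Use the standard recursion: the mover loses at a terminal position; elsewhere, the mover wins exactly when some move hands the opponent an L position.
n=0: no move → L
n=1: no move → L
n=2: can move to 0, which is L ⇒ W
n=3: can move to 1, which is L ⇒ W
n=4: can move to 1, which is L ⇒ W
n=5: moves to 3(W), 2(W); every one is W ⇒ L
n=6: moves to 4(W), 3(W); every one is W ⇒ L
n=7: can move to 5, which is L ⇒ W
n=8: can move to 6, which is L ⇒ W
n=9: can move to 6, which is L ⇒ W
n=10: moves to 8(W), 7(W); every one is W ⇒ L
n=11: moves to 9(W), 8(W); every one is W ⇒ L
n=12: can move to 10, which is L ⇒ W
n=13: can move to 11, which is L ⇒ W
n=14: can move to 11, which is L ⇒ W
n=15: moves to 13(W), 12(W); every one is W ⇒ L

8: W, 15: L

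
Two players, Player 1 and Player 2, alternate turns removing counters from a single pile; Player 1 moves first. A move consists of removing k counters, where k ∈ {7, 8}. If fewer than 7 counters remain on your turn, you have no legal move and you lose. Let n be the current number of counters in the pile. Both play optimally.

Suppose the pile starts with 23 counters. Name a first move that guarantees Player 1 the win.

Label each position W (a win for the player to move) or L (a loss). A position with no legal move is L; any other position is W exactly when some move reaches an L, and L when every move reaches a W.
n=0: no move → L
n=1: no move → L
n=2: no move → L
n=3: no move → L
n=4: no move → L
n=5: no move → L
n=6: no move → L
n=7: reaches L-position 0 → W
n=8: reaches L-position 1 → W
n=9: reaches L-position 2 → W
n=10: reaches L-position 3 → W
n=11: reaches L-position 4 → W
n=12: reaches L-position 5 → W
n=13: reaches L-position 6 → W
n=14: reaches L-position 6 → W
n=15: only reaches 8(W), 7(W), all W → L
n=16: only reaches 9(W), 8(W), all W → L
n=17: only reaches 10(W), 9(W), all W → L
n=18: only reaches 11(W), 10(W), all W → L
n=19: only reaches 12(W), 11(W), all W → L
n=20: only reaches 13(W), 12(W), all W → L
n=21: only reaches 14(W), 13(W), all W → L
n=22: reaches L-position 15 → W
n=23: reaches L-position 16 → W
From 23, the L positions reachable in one move are: 16, 15. Any move reaching one of these is winning.

Remove 7, leaving 16.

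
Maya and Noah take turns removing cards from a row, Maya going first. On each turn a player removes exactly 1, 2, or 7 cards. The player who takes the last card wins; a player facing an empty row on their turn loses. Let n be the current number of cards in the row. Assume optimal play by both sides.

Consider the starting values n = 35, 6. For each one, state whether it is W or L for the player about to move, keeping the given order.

35: W, 6: L

Build the W/L table. Terminal = L. A non-terminal position is W if it has a move to some L; otherwise it is L.
n=0: no move → L
n=1: →0(L), so W
n=2: →0(L), so W
n=3: →2(W), 1(W) — all W, so L
n=4: →3(L), so W
n=5: →3(L), so W
n=6: →5(W), 4(W) — all W, so L
n=7: →6(L), so W
n=8: →6(L), so W
n=9: →8(W), 7(W), 2(W) — all W, so L
n=10: →9(L), so W
n=11: →9(L), so W
n=12: →11(W), 10(W), 5(W) — all W, so L
n=13: →12(L), so W
n=14: →12(L), so W
n=15: →14(W), 13(W), 8(W) — all W, so L
n=16: →15(L), so W
n=17: →15(L), so W
n=18: →17(W), 16(W), 11(W) — all W, so L
n=19: →18(L), so W
n=20: →18(L), so W
n=21: →20(W), 19(W), 14(W) — all W, so L
n=22: →21(L), so W
n=23: →21(L), so W
n=24: →23(W), 22(W), 17(W) — all W, so L
n=25: →24(L), so W
n=26: →24(L), so W
n=27: →26(W), 25(W), 20(W) — all W, so L
n=28: →27(L), so W
n=29: →27(L), so W
n=30: →29(W), 28(W), 23(W) — all W, so L
n=31: →30(L), so W
n=32: →30(L), so W
n=33: →32(W), 31(W), 26(W) — all W, so L
n=34: →33(L), so W
n=35: →33(L), so W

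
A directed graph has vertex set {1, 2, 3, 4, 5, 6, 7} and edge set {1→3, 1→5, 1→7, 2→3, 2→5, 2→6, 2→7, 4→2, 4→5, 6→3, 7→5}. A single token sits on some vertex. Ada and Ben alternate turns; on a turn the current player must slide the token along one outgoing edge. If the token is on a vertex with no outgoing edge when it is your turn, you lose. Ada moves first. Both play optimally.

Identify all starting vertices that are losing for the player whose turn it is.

Build the W/L table. Terminal = L. A non-terminal position is W if it has a move to some L; otherwise it is L.
Every edge goes from a vertex to one that appears earlier in the order 3, 5, 7, 1, 6, 2, 4, so processing vertices in that order labels each vertex after all of its successors.
3: no outgoing edge → L
5: no outgoing edge → L
7: →5(L), so W
1: →5(L), so W
6: →3(L), so W
2: →5(L), so W
4: →5(L), so W
Reading off the rows marked L gives the requested list; there are 2 such vertices.

3, 5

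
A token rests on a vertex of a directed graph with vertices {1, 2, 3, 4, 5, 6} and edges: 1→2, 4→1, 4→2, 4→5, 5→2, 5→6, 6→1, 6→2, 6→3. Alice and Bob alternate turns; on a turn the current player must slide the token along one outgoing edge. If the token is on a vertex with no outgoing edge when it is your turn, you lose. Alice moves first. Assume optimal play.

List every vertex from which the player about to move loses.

Work bottom-up. With no move the player to move loses. Otherwise the position is W if at least one move leads to an L position for the opponent, and L if every move leads to a W.
Every edge goes from a vertex to one that appears earlier in the order 2, 3, 1, 6, 5, 4, so processing vertices in that order labels each vertex after all of its successors.
2: no outgoing edge → L
3: no outgoing edge → L
1: W (go to 2, an L position)
6: W (go to 3, an L position)
5: W (go to 2, an L position)
4: W (go to 2, an L position)
Reading off the rows marked L gives the requested list; there are 2 such vertices.

2, 3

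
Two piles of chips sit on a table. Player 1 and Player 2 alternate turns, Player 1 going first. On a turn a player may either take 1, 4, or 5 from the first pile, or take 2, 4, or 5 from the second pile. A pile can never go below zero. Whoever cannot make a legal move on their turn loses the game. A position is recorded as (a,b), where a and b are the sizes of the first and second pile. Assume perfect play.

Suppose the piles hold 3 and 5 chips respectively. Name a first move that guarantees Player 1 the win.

Move to (3,3).

Build the W/L table. Terminal = L. A non-terminal position is W if it has a move to some L; otherwise it is L.
No move ever increases a pile, so every position that can arise here has a ≤ 3 and b ≤ 5; it is enough to label the cells with 0 ≤ a ≤ 3 and 0 ≤ b ≤ 5.
Every move lowers a or b (never raises either), so fill the grid row by row in increasing a, and left to right within a row: each cell's successors are then already labelled.
      b=0  b=1  b=2  b=3  b=4  b=5
a=0:    L    L    W    W    W    W
a=1:    W    W    L    L    W    W
a=2:    L    L    W    W    W    W
a=3:    W    W    L    L    W    W
Cells with no legal move (terminal, hence L): (0,0), (0,1).
The remaining L cells, each justified by listing all of its moves:
(1,2): →(0,2)(W), (1,0)(W) — all W, so L
(1,3): →(0,3)(W), (1,1)(W) — all W, so L
(2,0): →(1,0)(W) only, which is W, so L
(2,1): →(1,1)(W) only, which is W, so L
(3,2): →(2,2)(W), (3,0)(W) — all W, so L
(3,3): →(2,3)(W), (3,1)(W) — all W, so L
Every other cell has at least one move into one of the L cells above, so it is W.
From (3,5), the L positions reachable in one move are: (3,3).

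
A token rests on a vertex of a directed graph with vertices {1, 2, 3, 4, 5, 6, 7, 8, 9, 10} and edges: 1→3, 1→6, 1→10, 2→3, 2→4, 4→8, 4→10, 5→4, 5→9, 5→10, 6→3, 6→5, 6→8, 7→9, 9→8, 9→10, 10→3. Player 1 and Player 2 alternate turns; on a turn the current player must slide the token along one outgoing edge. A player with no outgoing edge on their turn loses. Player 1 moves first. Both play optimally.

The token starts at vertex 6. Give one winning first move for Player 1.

Positions with no move are L. A position that does have a move is losing for the player to move precisely when every available move leads to a winning position for the opponent. Fill in the labels:
Every edge goes from a vertex to one that appears earlier in the order 3, 8, 10, 4, 9, 5, 2, 6, 1, 7, so processing vertices in that order labels each vertex after all of its successors.
3: no outgoing edge → L
8: no outgoing edge → L
10: can move to 3, which is L ⇒ W
4: can move to 8, which is L ⇒ W
9: can move to 8, which is L ⇒ W
5: moves to 9(W), 4(W), 10(W); every one is W ⇒ L
2: can move to 3, which is L ⇒ W
6: can move to 5, which is L ⇒ W
1: can move to 3, which is L ⇒ W
7: the only move is to 9(W), a W ⇒ L
From 6, the L positions reachable in one move are: 5, 8, 3. Any move reaching one of these is winning.

Move to 5.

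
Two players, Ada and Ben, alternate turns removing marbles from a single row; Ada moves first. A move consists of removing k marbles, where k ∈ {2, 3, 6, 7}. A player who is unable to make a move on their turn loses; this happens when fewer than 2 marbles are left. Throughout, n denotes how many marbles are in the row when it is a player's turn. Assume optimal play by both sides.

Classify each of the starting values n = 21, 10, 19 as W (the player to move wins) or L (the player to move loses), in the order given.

21: W, 10: L, 19: L

Positions with no move are L. A position that does have a move is losing for the player to move precisely when every available move leads to a winning position for the opponent. Fill in the labels:
n=0: no move → L
n=1: no move → L
n=2: can move to 0, which is L ⇒ W
n=3: can move to 1, which is L ⇒ W
n=4: can move to 1, which is L ⇒ W
n=5: moves to 3(W), 2(W); every one is W ⇒ L
n=6: can move to 0, which is L ⇒ W
n=7: can move to 5, which is L ⇒ W
n=8: can move to 5, which is L ⇒ W
n=9: moves to 7(W), 6(W), 3(W), 2(W); every one is W ⇒ L
n=10: moves to 8(W), 7(W), 4(W), 3(W); every one is W ⇒ L
n=11: can move to 9, which is L ⇒ W
n=12: can move to 10, which is L ⇒ W
n=13: can move to 10, which is L ⇒ W
n=14: moves to 12(W), 11(W), 8(W), 7(W); every one is W ⇒ L
n=15: can move to 9, which is L ⇒ W
n=16: can move to 14, which is L ⇒ W
n=17: can move to 14, which is L ⇒ W
n=18: moves to 16(W), 15(W), 12(W), 11(W); every one is W ⇒ L
n=19: moves to 17(W), 16(W), 13(W), 12(W); every one is W ⇒ L
n=20: can move to 18, which is L ⇒ W
n=21: can move to 19, which is L ⇒ W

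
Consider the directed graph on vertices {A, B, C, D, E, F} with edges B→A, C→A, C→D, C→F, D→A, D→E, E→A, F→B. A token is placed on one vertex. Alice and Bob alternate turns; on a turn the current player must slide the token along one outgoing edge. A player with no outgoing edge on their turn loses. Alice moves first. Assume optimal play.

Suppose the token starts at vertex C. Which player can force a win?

Alice wins.

Label each position W (a win for the player to move) or L (a loss). A position with no legal move is L; any other position is W exactly when some move reaches an L, and L when every move reaches a W.
Every edge goes from a vertex to one that appears earlier in the order A, B, E, D, F, C, so processing vertices in that order labels each vertex after all of its successors.
A: no outgoing edge → L
B: W (go to A, an L position)
E: W (go to A, an L position)
D: W (go to A, an L position)
F: L (sole option B(W) is W)
C: W (go to F, an L position)
From C Alice can move to F, reaching an L position.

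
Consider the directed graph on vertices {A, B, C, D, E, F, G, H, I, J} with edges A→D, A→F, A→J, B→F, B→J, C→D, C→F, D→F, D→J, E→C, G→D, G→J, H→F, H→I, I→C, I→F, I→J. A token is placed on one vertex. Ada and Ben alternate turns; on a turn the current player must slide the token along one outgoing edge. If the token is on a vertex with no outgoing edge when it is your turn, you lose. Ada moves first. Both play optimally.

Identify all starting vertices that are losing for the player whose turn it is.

Use the standard recursion: the mover loses at a terminal position; elsewhere, the mover wins exactly when some move hands the opponent an L position.
Every edge goes from a vertex to one that appears earlier in the order F, J, D, A, C, B, E, I, H, G, so processing vertices in that order labels each vertex after all of its successors.
F: no outgoing edge → L
J: no outgoing edge → L
D: reaches L-position J → W
A: reaches L-position J → W
C: reaches L-position F → W
B: reaches L-position J → W
E: only reaches C(W), which is W → L
I: reaches L-position J → W
H: reaches L-position F → W
G: reaches L-position J → W
The losing starting vertices are exactly the entries labelled L in this table (3 of them).

E, F, J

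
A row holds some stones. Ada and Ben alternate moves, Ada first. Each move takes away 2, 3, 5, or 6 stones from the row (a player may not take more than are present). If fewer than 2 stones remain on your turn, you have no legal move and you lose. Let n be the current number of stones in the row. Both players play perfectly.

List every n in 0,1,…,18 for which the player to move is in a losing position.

0, 1, 8, 9, 16, 17

Positions with no move are L. A position that does have a move is losing for the player to move precisely when every available move leads to a winning position for the opponent. Fill in the labels:
n=0: no move → L
n=1: no move → L
n=2: W (go to 0, an L position)
n=3: W (go to 1, an L position)
n=4: W (go to 1, an L position)
n=5: W (go to 0, an L position)
n=6: W (go to 1, an L position)
n=7: W (go to 1, an L position)
n=8: L (options 6(W), 5(W), 3(W), 2(W) are all W)
n=9: L (options 7(W), 6(W), 4(W), 3(W) are all W)
n=10: W (go to 8, an L position)
n=11: W (go to 9, an L position)
n=12: W (go to 9, an L position)
n=13: W (go to 8, an L position)
n=14: W (go to 9, an L position)
n=15: W (go to 9, an L position)
n=16: L (options 14(W), 13(W), 11(W), 10(W) are all W)
n=17: L (options 15(W), 14(W), 12(W), 11(W) are all W)
n=18: W (go to 16, an L position)
The losing starting values of n are exactly the entries labelled L in this table (6 of them).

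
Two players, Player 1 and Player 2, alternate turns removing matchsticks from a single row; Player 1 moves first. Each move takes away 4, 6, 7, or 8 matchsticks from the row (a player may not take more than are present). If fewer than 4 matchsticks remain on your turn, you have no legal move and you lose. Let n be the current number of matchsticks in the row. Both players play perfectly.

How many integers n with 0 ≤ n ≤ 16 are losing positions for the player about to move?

Use the standard recursion: the mover loses at a terminal position; elsewhere, the mover wins exactly when some move hands the opponent an L position.
n=0: no move → L
n=1: no move → L
n=2: no move → L
n=3: no move → L
n=4: can move to 0, which is L ⇒ W
n=5: can move to 1, which is L ⇒ W
n=6: can move to 2, which is L ⇒ W
n=7: can move to 3, which is L ⇒ W
n=8: can move to 2, which is L ⇒ W
n=9: can move to 3, which is L ⇒ W
n=10: can move to 3, which is L ⇒ W
n=11: can move to 3, which is L ⇒ W
n=12: moves to 8(W), 6(W), 5(W), 4(W); every one is W ⇒ L
n=13: moves to 9(W), 7(W), 6(W), 5(W); every one is W ⇒ L
n=14: moves to 10(W), 8(W), 7(W), 6(W); every one is W ⇒ L
n=15: moves to 11(W), 9(W), 8(W), 7(W); every one is W ⇒ L
n=16: can move to 12, which is L ⇒ W
L entries with 0 ≤ n ≤ 16: n = 0, 1, 2, 3, 12, 13, 14, 15; that makes 8.

8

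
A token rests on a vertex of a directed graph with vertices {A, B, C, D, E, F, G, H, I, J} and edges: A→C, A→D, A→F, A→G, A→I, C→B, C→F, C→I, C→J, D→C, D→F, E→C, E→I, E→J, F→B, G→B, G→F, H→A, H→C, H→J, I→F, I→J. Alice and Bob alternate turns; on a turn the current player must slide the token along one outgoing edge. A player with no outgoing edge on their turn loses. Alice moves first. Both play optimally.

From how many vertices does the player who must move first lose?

3

Work bottom-up. With no move the player to move loses. Otherwise the position is W if at least one move leads to an L position for the opponent, and L if every move leads to a W.
Every edge goes from a vertex to one that appears earlier in the order B, J, F, I, C, D, G, A, E, H, so processing vertices in that order labels each vertex after all of its successors.
B: no outgoing edge → L
J: no outgoing edge → L
F: W (go to B, an L position)
I: W (go to J, an L position)
C: W (go to J, an L position)
D: L (options C(W), F(W) are all W)
G: W (go to B, an L position)
A: W (go to D, an L position)
E: W (go to J, an L position)
H: W (go to J, an L position)
The L vertices are B, D, J; that is 3 in all.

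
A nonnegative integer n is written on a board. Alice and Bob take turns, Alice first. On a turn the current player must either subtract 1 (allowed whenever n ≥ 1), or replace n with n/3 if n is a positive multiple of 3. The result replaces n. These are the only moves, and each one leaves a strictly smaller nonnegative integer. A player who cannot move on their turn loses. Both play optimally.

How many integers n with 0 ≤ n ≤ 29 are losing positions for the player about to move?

Label each position W (a win for the player to move) or L (a loss). A position with no legal move is L; any other position is W exactly when some move reaches an L, and L when every move reaches a W.
n=0: no move → L
n=1: W (go to 0, an L position)
n=2: L (sole option 1(W) is W)
n=3: W (go to 2, an L position)
n=4: L (sole option 3(W) is W)
n=5: W (go to 4, an L position)
n=6: W (go to 2, an L position)
n=7: L (sole option 6(W) is W)
n=8: W (go to 7, an L position)
n=9: L (options 3(W), 8(W) are all W)
n=10: W (go to 9, an L position)
n=11: L (sole option 10(W) is W)
n=12: W (go to 4, an L position)
n=13: L (sole option 12(W) is W)
n=14: W (go to 13, an L position)
n=15: L (options 5(W), 14(W) are all W)
n=16: W (go to 15, an L position)
n=17: L (sole option 16(W) is W)
n=18: W (go to 17, an L position)
n=19: L (sole option 18(W) is W)
n=20: W (go to 19, an L position)
n=21: W (go to 7, an L position)
n=22: L (sole option 21(W) is W)
n=23: W (go to 22, an L position)
n=24: L (options 8(W), 23(W) are all W)
n=25: W (go to 24, an L position)
n=26: L (sole option 25(W) is W)
n=27: W (go to 9, an L position)
n=28: L (sole option 27(W) is W)
n=29: W (go to 28, an L position)
L entries with 0 ≤ n ≤ 29: n = 0, 2, 4, 7, 9, 11, 13, 15, 17, 19, 22, 24, 26, 28; that makes 14.

14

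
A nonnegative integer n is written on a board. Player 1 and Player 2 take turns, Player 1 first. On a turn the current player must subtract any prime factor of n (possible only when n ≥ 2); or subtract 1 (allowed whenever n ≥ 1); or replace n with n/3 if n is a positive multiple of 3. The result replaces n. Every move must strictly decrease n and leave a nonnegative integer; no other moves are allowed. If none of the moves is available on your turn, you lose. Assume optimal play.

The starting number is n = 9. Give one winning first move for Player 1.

Move to 8.

Classify positions by backward induction: terminal positions (no move available) are L. From any other position, the mover wins iff some move reaches an L.
n=0: no move → L
n=1: can move to 0, which is L ⇒ W
n=2: can move to 0, which is L ⇒ W
n=3: can move to 0, which is L ⇒ W
n=4: moves to 2(W), 3(W); every one is W ⇒ L
n=5: can move to 0, which is L ⇒ W
n=6: can move to 4, which is L ⇒ W
n=7: can move to 0, which is L ⇒ W
n=8: moves to 6(W), 7(W); every one is W ⇒ L
n=9: can move to 8, which is L ⇒ W
From 9, the L positions reachable in one move are: 8.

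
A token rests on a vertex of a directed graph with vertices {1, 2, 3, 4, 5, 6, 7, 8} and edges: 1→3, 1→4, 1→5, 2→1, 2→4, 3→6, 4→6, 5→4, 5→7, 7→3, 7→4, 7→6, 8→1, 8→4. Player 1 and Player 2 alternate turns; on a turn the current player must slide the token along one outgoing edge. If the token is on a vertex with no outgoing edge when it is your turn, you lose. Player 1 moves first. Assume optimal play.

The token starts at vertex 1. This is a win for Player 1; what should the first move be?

Move to 5.

Compute win/loss labels from the base case upward. A position with no move is L. Any other position is W if it can reach an L in one move, else L.
Every edge goes from a vertex to one that appears earlier in the order 6, 3, 4, 7, 5, 1, 2, 8, so processing vertices in that order labels each vertex after all of its successors.
6: no outgoing edge → L
3: W (go to 6, an L position)
4: W (go to 6, an L position)
7: W (go to 6, an L position)
5: L (options 7(W), 4(W) are all W)
1: W (go to 5, an L position)
2: L (options 1(W), 4(W) are all W)
8: L (options 1(W), 4(W) are all W)
From 1, the L positions reachable in one move are: 5.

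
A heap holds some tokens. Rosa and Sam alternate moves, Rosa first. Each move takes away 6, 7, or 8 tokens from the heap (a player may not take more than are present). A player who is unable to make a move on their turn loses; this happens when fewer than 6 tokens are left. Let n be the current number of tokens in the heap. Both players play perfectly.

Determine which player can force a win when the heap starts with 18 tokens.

Sam wins.

Compute win/loss labels from the base case upward. A position with no move is L. Any other position is W if it can reach an L in one move, else L.
n=0: no move → L
n=1: no move → L
n=2: no move → L
n=3: no move → L
n=4: no move → L
n=5: no move → L
n=6: →0(L), so W
n=7: →1(L), so W
n=8: →2(L), so W
n=9: →3(L), so W
n=10: →4(L), so W
n=11: →5(L), so W
n=12: →5(L), so W
n=13: →5(L), so W
n=14: →8(W), 7(W), 6(W) — all W, so L
n=15: →9(W), 8(W), 7(W) — all W, so L
n=16: →10(W), 9(W), 8(W) — all W, so L
n=17: →11(W), 10(W), 9(W) — all W, so L
n=18: →12(W), 11(W), 10(W) — all W, so L
Every move from 18 reaches a W position, so the mover loses.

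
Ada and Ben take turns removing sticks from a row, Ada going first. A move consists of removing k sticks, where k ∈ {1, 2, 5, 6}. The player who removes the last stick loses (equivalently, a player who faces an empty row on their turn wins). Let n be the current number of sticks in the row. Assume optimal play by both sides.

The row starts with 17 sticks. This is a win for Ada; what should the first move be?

Build the W/L table. Terminal = W. A non-terminal position is W if it has a move to some L; otherwise it is L.
n=0: no move; the opponent has just taken the last stick and therefore loses → W
n=1: →0(W) only, which is W, so L
n=2: →1(L), so W
n=3: →1(L), so W
n=4: →3(W), 2(W) — all W, so L
n=5: →4(L), so W
n=6: →4(L), so W
n=7: →1(L), so W
n=8: →7(W), 6(W), 3(W), 2(W) — all W, so L
n=9: →8(L), so W
n=10: →8(L), so W
n=11: →10(W), 9(W), 6(W), 5(W) — all W, so L
n=12: →11(L), so W
n=13: →11(L), so W
n=14: →8(L), so W
n=15: →14(W), 13(W), 10(W), 9(W) — all W, so L
n=16: →15(L), so W
n=17: →15(L), so W
From 17, the L positions reachable in one move are: 15, 11. Any move reaching one of these is winning.

Remove 2, leaving 15.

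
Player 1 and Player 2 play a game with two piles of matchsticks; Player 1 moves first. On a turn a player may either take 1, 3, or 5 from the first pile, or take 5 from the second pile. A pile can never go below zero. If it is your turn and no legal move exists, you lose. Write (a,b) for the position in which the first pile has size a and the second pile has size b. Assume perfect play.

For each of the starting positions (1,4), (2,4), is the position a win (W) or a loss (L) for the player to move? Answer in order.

Label each position W (a win for the player to move) or L (a loss). A position with no legal move is L; any other position is W exactly when some move reaches an L, and L when every move reaches a W.
No move ever increases a pile, so every position that can arise here has a ≤ 2 and b ≤ 4; it is enough to label the cells with 0 ≤ a ≤ 2 and 0 ≤ b ≤ 4.
Every move lowers a or b (never raises either), so fill the grid row by row in increasing a, and left to right within a row: each cell's successors are then already labelled.
      b=0  b=1  b=2  b=3  b=4
a=0:    L    L    L    L    L
a=1:    W    W    W    W    W
a=2:    L    L    L    L    L
Cells with no legal move (terminal, hence L): (0,0), (0,1), (0,2), (0,3), (0,4).
The remaining L cells, each justified by listing all of its moves:
(2,0): the only move is to (1,0)(W), a W ⇒ L
(2,1): the only move is to (1,1)(W), a W ⇒ L
(2,2): the only move is to (1,2)(W), a W ⇒ L
(2,3): the only move is to (1,3)(W), a W ⇒ L
(2,4): the only move is to (1,4)(W), a W ⇒ L
Every other cell has at least one move into one of the L cells above, so it is W.
(1,4): the move to (0,4) reaches an L cell, so W
(2,4): one of the L cells justified above, so L

(1,4): W, (2,4): L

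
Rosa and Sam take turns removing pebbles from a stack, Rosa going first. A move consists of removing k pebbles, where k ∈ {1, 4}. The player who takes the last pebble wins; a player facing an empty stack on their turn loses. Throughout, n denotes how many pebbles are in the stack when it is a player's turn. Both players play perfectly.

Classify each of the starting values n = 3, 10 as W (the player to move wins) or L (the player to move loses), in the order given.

3: W, 10: L

Positions with no move are L. A position that does have a move is losing for the player to move precisely when every available move leads to a winning position for the opponent. Fill in the labels:
n=0: no move → L
n=1: can move to 0, which is L ⇒ W
n=2: the only move is to 1(W), a W ⇒ L
n=3: can move to 2, which is L ⇒ W
n=4: can move to 0, which is L ⇒ W
n=5: moves to 4(W), 1(W); every one is W ⇒ L
n=6: can move to 5, which is L ⇒ W
n=7: moves to 6(W), 3(W); every one is W ⇒ L
n=8: can move to 7, which is L ⇒ W
n=9: can move to 5, which is L ⇒ W
n=10: moves to 9(W), 6(W); every one is W ⇒ L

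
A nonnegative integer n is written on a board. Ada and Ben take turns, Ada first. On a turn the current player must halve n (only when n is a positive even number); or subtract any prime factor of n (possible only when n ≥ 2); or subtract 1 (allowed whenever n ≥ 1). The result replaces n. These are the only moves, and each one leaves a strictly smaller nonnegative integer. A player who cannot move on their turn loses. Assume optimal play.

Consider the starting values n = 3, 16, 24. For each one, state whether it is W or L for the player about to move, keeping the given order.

Compute win/loss labels from the base case upward. A position with no move is L. Any other position is W if it can reach an L in one move, else L.
n=0: no move → L
n=1: can move to 0, which is L ⇒ W
n=2: can move to 0, which is L ⇒ W
n=3: can move to 0, which is L ⇒ W
n=4: moves to 2(W), 3(W); every one is W ⇒ L
n=5: can move to 0, which is L ⇒ W
n=6: can move to 4, which is L ⇒ W
n=7: can move to 0, which is L ⇒ W
n=8: can move to 4, which is L ⇒ W
n=9: moves to 6(W), 8(W); every one is W ⇒ L
n=10: can move to 9, which is L ⇒ W
n=11: can move to 0, which is L ⇒ W
n=12: can move to 9, which is L ⇒ W
n=13: can move to 0, which is L ⇒ W
n=14: moves to 7(W), 12(W), 13(W); every one is W ⇒ L
n=15: can move to 14, which is L ⇒ W
n=16: can move to 14, which is L ⇒ W
n=17: can move to 0, which is L ⇒ W
n=18: can move to 9, which is L ⇒ W
n=19: can move to 0, which is L ⇒ W
n=20: moves to 10(W), 15(W), 18(W), 19(W); every one is W ⇒ L
n=21: can move to 14, which is L ⇒ W
n=22: can move to 20, which is L ⇒ W
n=23: can move to 0, which is L ⇒ W
n=24: moves to 12(W), 21(W), 22(W), 23(W); every one is W ⇒ L

3: W, 16: W, 24: L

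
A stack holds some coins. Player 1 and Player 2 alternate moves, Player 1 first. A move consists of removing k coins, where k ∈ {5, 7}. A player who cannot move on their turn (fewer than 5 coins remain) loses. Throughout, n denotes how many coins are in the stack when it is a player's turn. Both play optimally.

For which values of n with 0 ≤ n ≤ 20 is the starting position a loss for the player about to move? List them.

0, 1, 2, 3, 4, 12, 13, 14, 15, 16

Label each position W (a win for the player to move) or L (a loss). A position with no legal move is L; any other position is W exactly when some move reaches an L, and L when every move reaches a W.
n=0: no move → L
n=1: no move → L
n=2: no move → L
n=3: no move → L
n=4: no move → L
n=5: W (go to 0, an L position)
n=6: W (go to 1, an L position)
n=7: W (go to 2, an L position)
n=8: W (go to 3, an L position)
n=9: W (go to 4, an L position)
n=10: W (go to 3, an L position)
n=11: W (go to 4, an L position)
n=12: L (options 7(W), 5(W) are all W)
n=13: L (options 8(W), 6(W) are all W)
n=14: L (options 9(W), 7(W) are all W)
n=15: L (options 10(W), 8(W) are all W)
n=16: L (options 11(W), 9(W) are all W)
n=17: W (go to 12, an L position)
n=18: W (go to 13, an L position)
n=19: W (go to 14, an L position)
n=20: W (go to 15, an L position)
The losing starting values of n are exactly the entries labelled L in this table (10 of them).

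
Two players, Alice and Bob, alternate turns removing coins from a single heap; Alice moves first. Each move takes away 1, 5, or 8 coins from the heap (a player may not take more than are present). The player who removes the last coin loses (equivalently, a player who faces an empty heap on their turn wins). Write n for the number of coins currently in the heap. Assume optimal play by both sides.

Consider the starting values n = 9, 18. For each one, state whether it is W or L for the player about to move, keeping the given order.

Positions with no move are W. A position that does have a move is losing for the player to move precisely when every available move leads to a winning position for the opponent. Fill in the labels:
n=0: no move; the opponent has just taken the last coin and therefore loses → W
n=1: L (sole option 0(W) is W)
n=2: W (go to 1, an L position)
n=3: L (sole option 2(W) is W)
n=4: W (go to 3, an L position)
n=5: L (options 4(W), 0(W) are all W)
n=6: W (go to 5, an L position)
n=7: L (options 6(W), 2(W) are all W)
n=8: W (go to 7, an L position)
n=9: W (go to 1, an L position)
n=10: W (go to 5, an L position)
n=11: W (go to 3, an L position)
n=12: W (go to 7, an L position)
n=13: W (go to 5, an L position)
n=14: L (options 13(W), 9(W), 6(W) are all W)
n=15: W (go to 14, an L position)
n=16: L (options 15(W), 11(W), 8(W) are all W)
n=17: W (go to 16, an L position)
n=18: L (options 17(W), 13(W), 10(W) are all W)

9: W, 18: L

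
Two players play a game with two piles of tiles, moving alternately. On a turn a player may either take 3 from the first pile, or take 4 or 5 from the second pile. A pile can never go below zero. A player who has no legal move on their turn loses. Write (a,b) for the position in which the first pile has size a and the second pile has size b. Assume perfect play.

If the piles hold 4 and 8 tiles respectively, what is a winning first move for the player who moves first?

Positions with no move are L. A position that does have a move is losing for the player to move precisely when every available move leads to a winning position for the opponent. Fill in the labels:
No move ever increases a pile, so every position that can arise here has a ≤ 4 and b ≤ 8; it is enough to label the cells with 0 ≤ a ≤ 4 and 0 ≤ b ≤ 8.
Every move lowers a or b (never raises either), so fill the grid row by row in increasing a, and left to right within a row: each cell's successors are then already labelled.
      b=0  b=1  b=2  b=3  b=4  b=5  b=6  b=7  b=8
a=0:    L    L    L    L    W    W    W    W    W
a=1:    L    L    L    L    W    W    W    W    W
a=2:    L    L    L    L    W    W    W    W    W
a=3:    W    W    W    W    L    L    L    L    W
a=4:    W    W    W    W    L    L    L    L    W
Cells with no legal move (terminal, hence L): (0,0), (0,1), (0,2), (0,3), (1,0), (1,1), (1,2), (1,3), (2,0), (2,1), (2,2), (2,3).
The remaining L cells, each justified by listing all of its moves:
(3,4): →(0,4)(W), (3,0)(W) — all W, so L
(3,5): →(0,5)(W), (3,1)(W), (3,0)(W) — all W, so L
(3,6): →(0,6)(W), (3,2)(W), (3,1)(W) — all W, so L
(3,7): →(0,7)(W), (3,3)(W), (3,2)(W) — all W, so L
(4,4): →(1,4)(W), (4,0)(W) — all W, so L
(4,5): →(1,5)(W), (4,1)(W), (4,0)(W) — all W, so L
(4,6): →(1,6)(W), (4,2)(W), (4,1)(W) — all W, so L
(4,7): →(1,7)(W), (4,3)(W), (4,2)(W) — all W, so L
Every other cell has at least one move into one of the L cells above, so it is W.
From (4,8), the L positions reachable in one move are: (4,4).

Move to (4,4).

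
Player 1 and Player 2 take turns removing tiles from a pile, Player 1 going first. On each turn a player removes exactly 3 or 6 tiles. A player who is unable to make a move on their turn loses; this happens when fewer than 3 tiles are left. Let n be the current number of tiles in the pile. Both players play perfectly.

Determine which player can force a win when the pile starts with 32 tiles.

Player 1 wins.

Use the standard recursion: the mover loses at a terminal position; elsewhere, the mover wins exactly when some move hands the opponent an L position.
n=0: no move → L
n=1: no move → L
n=2: no move → L
n=3: reaches L-position 0 → W
n=4: reaches L-position 1 → W
n=5: reaches L-position 2 → W
n=6: reaches L-position 0 → W
n=7: reaches L-position 1 → W
n=8: reaches L-position 2 → W
n=9: only reaches 6(W), 3(W), all W → L
n=10: only reaches 7(W), 4(W), all W → L
n=11: only reaches 8(W), 5(W), all W → L
n=12: reaches L-position 9 → W
n=13: reaches L-position 10 → W
n=14: reaches L-position 11 → W
n=15: reaches L-position 9 → W
n=16: reaches L-position 10 → W
n=17: reaches L-position 11 → W
n=18: only reaches 15(W), 12(W), all W → L
n=19: only reaches 16(W), 13(W), all W → L
n=20: only reaches 17(W), 14(W), all W → L
n=21: reaches L-position 18 → W
n=22: reaches L-position 19 → W
n=23: reaches L-position 20 → W
n=24: reaches L-position 18 → W
n=25: reaches L-position 19 → W
n=26: reaches L-position 20 → W
n=27: only reaches 24(W), 21(W), all W → L
n=28: only reaches 25(W), 22(W), all W → L
n=29: only reaches 26(W), 23(W), all W → L
n=30: reaches L-position 27 → W
n=31: reaches L-position 28 → W
n=32: reaches L-position 29 → W
From 32 Player 1 can remove 3, leaving 29, reaching an L position.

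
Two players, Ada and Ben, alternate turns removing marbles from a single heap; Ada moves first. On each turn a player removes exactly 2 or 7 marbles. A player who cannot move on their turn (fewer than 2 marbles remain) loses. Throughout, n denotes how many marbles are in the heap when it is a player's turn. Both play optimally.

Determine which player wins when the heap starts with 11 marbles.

Build the W/L table. Terminal = L. A non-terminal position is W if it has a move to some L; otherwise it is L.
n=0: no move → L
n=1: no move → L
n=2: reaches L-position 0 → W
n=3: reaches L-position 1 → W
n=4: only reaches 2(W), which is W → L
n=5: only reaches 3(W), which is W → L
n=6: reaches L-position 4 → W
n=7: reaches L-position 5 → W
n=8: reaches L-position 1 → W
n=9: only reaches 7(W), 2(W), all W → L
n=10: only reaches 8(W), 3(W), all W → L
n=11: reaches L-position 9 → W
The starting position 11 is W: Ada should remove 2, leaving 9, handing over an L position.

Ada wins.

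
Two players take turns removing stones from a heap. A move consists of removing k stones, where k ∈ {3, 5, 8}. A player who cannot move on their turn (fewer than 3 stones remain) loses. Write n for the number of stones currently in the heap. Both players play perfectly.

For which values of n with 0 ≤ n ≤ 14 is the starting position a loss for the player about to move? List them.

0, 1, 2, 11, 12, 13

Classify positions by backward induction: terminal positions (no move available) are L. From any other position, the mover wins iff some move reaches an L.
n=0: no move → L
n=1: no move → L
n=2: no move → L
n=3: W (go to 0, an L position)
n=4: W (go to 1, an L position)
n=5: W (go to 2, an L position)
n=6: W (go to 1, an L position)
n=7: W (go to 2, an L position)
n=8: W (go to 0, an L position)
n=9: W (go to 1, an L position)
n=10: W (go to 2, an L position)
n=11: L (options 8(W), 6(W), 3(W) are all W)
n=12: L (options 9(W), 7(W), 4(W) are all W)
n=13: L (options 10(W), 8(W), 5(W) are all W)
n=14: W (go to 11, an L position)
The losing starting values of n are exactly the entries labelled L in this table (6 of them).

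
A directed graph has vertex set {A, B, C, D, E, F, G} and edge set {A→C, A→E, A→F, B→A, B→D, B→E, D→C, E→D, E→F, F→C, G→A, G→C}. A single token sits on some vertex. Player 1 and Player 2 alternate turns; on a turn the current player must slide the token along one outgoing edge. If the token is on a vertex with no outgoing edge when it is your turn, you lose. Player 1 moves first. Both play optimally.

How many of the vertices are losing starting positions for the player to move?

2

Build the W/L table. Terminal = L. A non-terminal position is W if it has a move to some L; otherwise it is L.
Every edge goes from a vertex to one that appears earlier in the order C, F, D, E, A, G, B, so processing vertices in that order labels each vertex after all of its successors.
C: no outgoing edge → L
F: →C(L), so W
D: →C(L), so W
E: →D(W), F(W) — all W, so L
A: →E(L), so W
G: →C(L), so W
B: →E(L), so W
The L vertices are C, E; that is 2 in all.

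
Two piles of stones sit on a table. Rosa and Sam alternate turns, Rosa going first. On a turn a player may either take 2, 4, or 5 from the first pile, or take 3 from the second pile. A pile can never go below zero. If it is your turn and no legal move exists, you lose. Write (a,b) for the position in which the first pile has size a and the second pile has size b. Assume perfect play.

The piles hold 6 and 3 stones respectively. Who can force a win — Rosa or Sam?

Rosa wins.

Use the standard recursion: the mover loses at a terminal position; elsewhere, the mover wins exactly when some move hands the opponent an L position.
No move ever increases a pile, so every position that can arise here has a ≤ 6 and b ≤ 3; it is enough to label the cells with 0 ≤ a ≤ 6 and 0 ≤ b ≤ 3.
Every move lowers a or b (never raises either), so fill the grid row by row in increasing a, and left to right within a row: each cell's successors are then already labelled.
      b=0  b=1  b=2  b=3
a=0:    L    L    L    W
a=1:    L    L    L    W
a=2:    W    W    W    L
a=3:    W    W    W    L
a=4:    W    W    W    W
a=5:    W    W    W    W
a=6:    W    W    W    W
Cells with no legal move (terminal, hence L): (0,0), (0,1), (0,2), (1,0), (1,1), (1,2).
The remaining L cells, each justified by listing all of its moves:
(2,3): →(0,3)(W), (2,0)(W) — all W, so L
(3,3): →(1,3)(W), (3,0)(W) — all W, so L
Every other cell has at least one move into one of the L cells above, so it is W.
From (6,3) Rosa can move to (2,3), reaching an L position.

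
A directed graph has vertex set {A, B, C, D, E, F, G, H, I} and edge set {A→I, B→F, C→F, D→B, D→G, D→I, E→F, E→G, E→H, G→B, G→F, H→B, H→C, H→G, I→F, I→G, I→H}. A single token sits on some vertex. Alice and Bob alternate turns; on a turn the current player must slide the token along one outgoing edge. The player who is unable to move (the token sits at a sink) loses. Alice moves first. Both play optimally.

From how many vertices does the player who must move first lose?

4

Use the standard recursion: the mover loses at a terminal position; elsewhere, the mover wins exactly when some move hands the opponent an L position.
Every edge goes from a vertex to one that appears earlier in the order F, B, G, C, H, I, E, D, A, so processing vertices in that order labels each vertex after all of its successors.
F: no outgoing edge → L
B: reaches L-position F → W
G: reaches L-position F → W
C: reaches L-position F → W
H: only reaches C(W), G(W), B(W), all W → L
I: reaches L-position H → W
E: reaches L-position H → W
D: only reaches I(W), G(W), B(W), all W → L
A: only reaches I(W), which is W → L
The L vertices are A, D, F, H; that is 4 in all.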